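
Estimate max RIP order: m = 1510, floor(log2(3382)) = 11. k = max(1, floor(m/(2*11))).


floor(log2(3382)) = 11.
2*11 = 22.
m/(2*floor(log2(n))) = 1510/22 ≈ 68.6364.
floor = 68.
k = max(1, 68) = 68.

68


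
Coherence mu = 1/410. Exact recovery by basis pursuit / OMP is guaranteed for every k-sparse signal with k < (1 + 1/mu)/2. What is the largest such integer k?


1/mu = 410.
1 + 1/mu = 411.
(1 + 1/mu)/2 = 205.5 is not an integer, so k_max = floor(205.5) = 205.

205


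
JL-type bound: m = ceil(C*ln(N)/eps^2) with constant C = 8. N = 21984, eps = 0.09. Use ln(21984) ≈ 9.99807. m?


ln(21984) ≈ 9.99807.
eps^2 = 0.09^2 = 0.0081.
C*ln(N)/eps^2 ≈ 8*9.99807/0.0081 ≈ 9874.637.
m = ceil(9874.637) = 9875.

9875


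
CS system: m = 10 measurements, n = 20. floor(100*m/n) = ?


100*m/n = 100*10/20 ≈ 50.0.
floor = 50.

50


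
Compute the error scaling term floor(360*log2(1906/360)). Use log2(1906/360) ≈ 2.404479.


log2(n/k) = log2(1906/360) ≈ 2.404479.
k*log2(n/k) ≈ 360*2.404479 = 865.61244.
floor(865.61244) = 865.

865


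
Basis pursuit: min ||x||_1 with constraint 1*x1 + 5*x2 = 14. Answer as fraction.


Axis intercepts:
  x1 = 14, x2 = 0: L1 = 14
  x1 = 0, x2 = 14/5: L1 = 14/5
x* = (0, 14/5)
||x*||_1 = 14/5.

14/5


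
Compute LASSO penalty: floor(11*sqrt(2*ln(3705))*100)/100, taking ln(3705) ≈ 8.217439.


ln(3705) ≈ 8.217439.
2*ln(n) ≈ 16.434878.
sqrt(2*ln(n)) ≈ sqrt(16.434878) ≈ 4.053995.
lambda ≈ 11*4.053995 = 44.593945.
floor(lambda*100)/100 = 44.59.

44.59


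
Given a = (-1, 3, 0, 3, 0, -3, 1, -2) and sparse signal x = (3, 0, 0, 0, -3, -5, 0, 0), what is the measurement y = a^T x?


Non-zero terms: ['-1*3', '0*-3', '-3*-5']
Products: [-3, 0, 15]
y = sum = 12.

12


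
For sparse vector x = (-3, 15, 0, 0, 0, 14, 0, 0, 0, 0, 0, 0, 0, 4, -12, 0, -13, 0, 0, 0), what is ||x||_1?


Non-zero entries: [(0, -3), (1, 15), (5, 14), (13, 4), (14, -12), (16, -13)]
Absolute values: [3, 15, 14, 4, 12, 13]
||x||_1 = sum = 61.

61


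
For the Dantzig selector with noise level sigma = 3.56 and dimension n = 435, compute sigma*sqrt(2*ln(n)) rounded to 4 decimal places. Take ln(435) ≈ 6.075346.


ln(435) ≈ 6.075346.
2*ln(n) ≈ 12.150692.
sqrt(2*ln(n)) ≈ sqrt(12.150692) ≈ 3.485784.
threshold ≈ 3.56*3.485784 = 12.40939104 ≈ 12.4094.

12.4094


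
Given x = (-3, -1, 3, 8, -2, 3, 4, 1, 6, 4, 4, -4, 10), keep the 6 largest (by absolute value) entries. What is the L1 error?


Sorted |x_i| descending: [10, 8, 6, 4, 4, 4, 4, 3, 3, 3, 2, 1, 1]
Keep top 6: [10, 8, 6, 4, 4, 4]
Tail entries: [4, 3, 3, 3, 2, 1, 1]
L1 error = sum of tail = 17.

17


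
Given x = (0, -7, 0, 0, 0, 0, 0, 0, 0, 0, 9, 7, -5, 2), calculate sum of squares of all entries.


Non-zero entries: [(1, -7), (10, 9), (11, 7), (12, -5), (13, 2)]
Squares: [49, 81, 49, 25, 4]
||x||_2^2 = sum = 208.

208


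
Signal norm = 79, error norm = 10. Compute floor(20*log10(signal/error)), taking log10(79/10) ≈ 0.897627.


||x||/||e|| = 79/10.
log10(79/10) ≈ 0.897627.
20*log10(||x||/||e||) ≈ 20*0.897627 = 17.95254.
floor(17.95254) = 17.

17


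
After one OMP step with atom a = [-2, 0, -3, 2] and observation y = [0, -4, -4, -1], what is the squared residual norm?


a^T a = 17.
a^T y = 10.
coeff = 10/17 = 10/17.
||r||^2 = 461/17.

461/17


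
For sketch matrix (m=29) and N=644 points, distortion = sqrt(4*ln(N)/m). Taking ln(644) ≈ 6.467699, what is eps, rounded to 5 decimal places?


ln(644) ≈ 6.467699.
4*ln(N)/m ≈ 4*6.467699/29 ≈ 0.89209641.
eps = sqrt(0.89209641) ≈ 0.9445086 ≈ 0.94451.

0.94451


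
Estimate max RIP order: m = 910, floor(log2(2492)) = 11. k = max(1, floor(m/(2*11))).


floor(log2(2492)) = 11.
2*11 = 22.
m/(2*floor(log2(n))) = 910/22 ≈ 41.3636.
floor = 41.
k = max(1, 41) = 41.

41


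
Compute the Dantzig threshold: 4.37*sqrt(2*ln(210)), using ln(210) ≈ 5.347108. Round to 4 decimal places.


ln(210) ≈ 5.347108.
2*ln(n) ≈ 10.694216.
sqrt(2*ln(n)) ≈ sqrt(10.694216) ≈ 3.270201.
threshold ≈ 4.37*3.270201 = 14.29077837 ≈ 14.2908.

14.2908


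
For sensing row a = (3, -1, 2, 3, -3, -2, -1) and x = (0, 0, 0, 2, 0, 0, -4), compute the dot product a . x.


Non-zero terms: ['3*2', '-1*-4']
Products: [6, 4]
y = sum = 10.

10


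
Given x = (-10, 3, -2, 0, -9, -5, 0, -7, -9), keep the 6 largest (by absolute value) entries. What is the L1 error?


Sorted |x_i| descending: [10, 9, 9, 7, 5, 3, 2, 0, 0]
Keep top 6: [10, 9, 9, 7, 5, 3]
Tail entries: [2, 0, 0]
L1 error = sum of tail = 2.

2


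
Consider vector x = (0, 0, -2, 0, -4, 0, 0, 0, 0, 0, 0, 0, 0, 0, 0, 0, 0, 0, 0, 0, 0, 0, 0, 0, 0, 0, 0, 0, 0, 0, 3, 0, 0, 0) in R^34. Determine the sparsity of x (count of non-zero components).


Non-zero positions: [2, 4, 30].
Sparsity = 3.

3


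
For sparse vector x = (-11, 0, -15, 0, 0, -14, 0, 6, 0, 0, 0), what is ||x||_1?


Non-zero entries: [(0, -11), (2, -15), (5, -14), (7, 6)]
Absolute values: [11, 15, 14, 6]
||x||_1 = sum = 46.

46


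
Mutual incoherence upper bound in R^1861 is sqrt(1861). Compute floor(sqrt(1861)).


43^2 = 1849 <= 1861 < 1936 = 44^2, so 43 <= sqrt(1861) < 44.
floor(sqrt(1861)) = 43.

43


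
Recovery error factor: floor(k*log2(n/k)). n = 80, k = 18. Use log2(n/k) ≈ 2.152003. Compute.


log2(n/k) = log2(80/18) ≈ 2.152003.
k*log2(n/k) ≈ 18*2.152003 = 38.736054.
floor(38.736054) = 38.

38


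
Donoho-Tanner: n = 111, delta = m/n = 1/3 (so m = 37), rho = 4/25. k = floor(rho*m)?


m = 1/3*111 = 37.
rho = 4/25.
rho*m = 4/25*37 = 5.92.
k = floor(5.92) = 5.

5


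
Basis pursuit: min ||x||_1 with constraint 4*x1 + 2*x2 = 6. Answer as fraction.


Axis intercepts:
  x1 = 3/2, x2 = 0: L1 = 3/2
  x1 = 0, x2 = 3: L1 = 3
x* = (3/2, 0)
||x*||_1 = 3/2.

3/2


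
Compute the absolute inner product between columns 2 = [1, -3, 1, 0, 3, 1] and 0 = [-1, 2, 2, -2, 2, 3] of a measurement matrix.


Inner product: 1*-1 + -3*2 + 1*2 + 0*-2 + 3*2 + 1*3
Products: [-1, -6, 2, 0, 6, 3]
Sum = 4.
|dot| = 4.

4


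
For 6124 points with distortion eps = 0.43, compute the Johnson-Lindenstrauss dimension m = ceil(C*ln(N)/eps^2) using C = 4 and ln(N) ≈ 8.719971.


ln(6124) ≈ 8.719971.
eps^2 = 0.43^2 = 0.1849.
C*ln(N)/eps^2 ≈ 4*8.719971/0.1849 ≈ 188.6419.
m = ceil(188.6419) = 189.

189


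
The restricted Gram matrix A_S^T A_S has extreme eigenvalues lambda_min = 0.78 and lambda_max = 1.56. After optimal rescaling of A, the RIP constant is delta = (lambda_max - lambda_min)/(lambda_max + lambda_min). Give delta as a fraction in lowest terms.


lambda_max - lambda_min = 1.56 - 0.78 = 0.78.
lambda_max + lambda_min = 1.56 + 0.78 = 2.34.
delta = 0.78/2.34 = 78/234 = 1/3.

1/3


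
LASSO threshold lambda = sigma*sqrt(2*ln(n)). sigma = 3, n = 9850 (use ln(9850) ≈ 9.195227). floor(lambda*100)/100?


ln(9850) ≈ 9.195227.
2*ln(n) ≈ 18.390454.
sqrt(2*ln(n)) ≈ sqrt(18.390454) ≈ 4.288409.
lambda ≈ 3*4.288409 = 12.865227.
floor(lambda*100)/100 = 12.86.

12.86


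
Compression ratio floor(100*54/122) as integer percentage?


100*m/n = 100*54/122 ≈ 44.2623.
floor = 44.

44


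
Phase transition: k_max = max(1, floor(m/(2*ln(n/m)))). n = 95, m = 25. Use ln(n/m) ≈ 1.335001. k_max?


n/m = 95/25 = 19/5.
ln(n/m) ≈ 1.335001.
2*ln(n/m) ≈ 2.670002.
m/(2*ln(n/m)) ≈ 25/2.670002 ≈ 9.3633.
floor = 9.
k_max = max(1, 9) = 9.

9


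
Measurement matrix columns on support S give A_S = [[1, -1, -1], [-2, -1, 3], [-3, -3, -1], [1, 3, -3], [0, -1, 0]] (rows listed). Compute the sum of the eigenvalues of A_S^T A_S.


Sum of eigenvalues of A_S^T A_S = trace(A_S^T A_S) = sum of squared column norms of A_S.
A_S^T A_S diagonal: [15, 21, 20].
trace = 15 + 21 + 20 = 56.

56


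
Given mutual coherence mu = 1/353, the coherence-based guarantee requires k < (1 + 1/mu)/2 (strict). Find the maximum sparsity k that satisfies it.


1/mu = 353.
1 + 1/mu = 354.
(1 + 1/mu)/2 = 177 is an integer and the inequality is strict, so k_max = 177 - 1 = 176.

176


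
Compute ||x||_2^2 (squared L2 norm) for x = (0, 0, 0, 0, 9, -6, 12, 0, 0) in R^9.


Non-zero entries: [(4, 9), (5, -6), (6, 12)]
Squares: [81, 36, 144]
||x||_2^2 = sum = 261.

261


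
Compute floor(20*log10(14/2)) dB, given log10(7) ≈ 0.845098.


||x||/||e|| = 14/2 = 7.
log10(7) ≈ 0.845098.
20*log10(||x||/||e||) ≈ 20*0.845098 = 16.90196.
floor(16.90196) = 16.

16


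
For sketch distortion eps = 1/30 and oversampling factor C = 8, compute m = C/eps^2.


1/eps = 30.
(1/eps)^2 = 900.
m = 8*900 = 7200.

7200


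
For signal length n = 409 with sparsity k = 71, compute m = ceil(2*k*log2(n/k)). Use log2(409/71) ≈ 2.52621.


log2(n/k) = log2(409/71) ≈ 2.52621.
2*k*log2(n/k) ≈ 2*71*2.52621 = 358.72182.
m = ceil(358.72182) = 359.

359


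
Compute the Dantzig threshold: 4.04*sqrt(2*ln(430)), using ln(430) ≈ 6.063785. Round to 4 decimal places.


ln(430) ≈ 6.063785.
2*ln(n) ≈ 12.12757.
sqrt(2*ln(n)) ≈ sqrt(12.12757) ≈ 3.482466.
threshold ≈ 4.04*3.482466 = 14.06916264 ≈ 14.0692.

14.0692


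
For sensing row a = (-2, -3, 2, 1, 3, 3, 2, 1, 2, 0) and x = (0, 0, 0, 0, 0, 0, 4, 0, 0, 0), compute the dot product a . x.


Non-zero terms: ['2*4']
Products: [8]
y = sum = 8.

8


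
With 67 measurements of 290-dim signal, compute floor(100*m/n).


100*m/n = 100*67/290 ≈ 23.1034.
floor = 23.

23


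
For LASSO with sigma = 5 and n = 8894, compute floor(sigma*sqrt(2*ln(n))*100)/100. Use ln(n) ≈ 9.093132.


ln(8894) ≈ 9.093132.
2*ln(n) ≈ 18.186264.
sqrt(2*ln(n)) ≈ sqrt(18.186264) ≈ 4.264536.
lambda ≈ 5*4.264536 = 21.32268.
floor(lambda*100)/100 = 21.32.

21.32


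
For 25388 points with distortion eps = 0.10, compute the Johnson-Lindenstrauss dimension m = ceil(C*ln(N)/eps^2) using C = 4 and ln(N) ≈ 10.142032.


ln(25388) ≈ 10.142032.
eps^2 = 0.10^2 = 0.01.
C*ln(N)/eps^2 ≈ 4*10.142032/0.01 ≈ 4056.8128.
m = ceil(4056.8128) = 4057.

4057


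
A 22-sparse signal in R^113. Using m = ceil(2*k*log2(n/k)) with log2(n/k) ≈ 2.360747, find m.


log2(n/k) = log2(113/22) ≈ 2.360747.
2*k*log2(n/k) ≈ 2*22*2.360747 = 103.872868.
m = ceil(103.872868) = 104.

104


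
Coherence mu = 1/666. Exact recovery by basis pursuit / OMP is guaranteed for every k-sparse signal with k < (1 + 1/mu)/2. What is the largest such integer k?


1/mu = 666.
1 + 1/mu = 667.
(1 + 1/mu)/2 = 333.5 is not an integer, so k_max = floor(333.5) = 333.

333


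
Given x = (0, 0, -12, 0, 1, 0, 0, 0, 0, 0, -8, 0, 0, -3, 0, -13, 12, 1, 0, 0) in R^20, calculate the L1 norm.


Non-zero entries: [(2, -12), (4, 1), (10, -8), (13, -3), (15, -13), (16, 12), (17, 1)]
Absolute values: [12, 1, 8, 3, 13, 12, 1]
||x||_1 = sum = 50.

50


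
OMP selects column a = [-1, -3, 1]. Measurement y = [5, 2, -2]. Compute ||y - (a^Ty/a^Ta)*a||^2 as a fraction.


a^T a = 11.
a^T y = -13.
coeff = -13/11 = -13/11.
||r||^2 = 194/11.

194/11


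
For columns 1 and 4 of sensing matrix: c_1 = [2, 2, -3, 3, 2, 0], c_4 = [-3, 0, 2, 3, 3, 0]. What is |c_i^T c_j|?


Inner product: 2*-3 + 2*0 + -3*2 + 3*3 + 2*3 + 0*0
Products: [-6, 0, -6, 9, 6, 0]
Sum = 3.
|dot| = 3.

3


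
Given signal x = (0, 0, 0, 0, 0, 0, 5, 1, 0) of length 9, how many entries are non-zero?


Non-zero positions: [6, 7].
Sparsity = 2.

2


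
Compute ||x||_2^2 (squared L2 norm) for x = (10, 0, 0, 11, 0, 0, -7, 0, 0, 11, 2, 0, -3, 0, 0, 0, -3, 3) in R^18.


Non-zero entries: [(0, 10), (3, 11), (6, -7), (9, 11), (10, 2), (12, -3), (16, -3), (17, 3)]
Squares: [100, 121, 49, 121, 4, 9, 9, 9]
||x||_2^2 = sum = 422.

422


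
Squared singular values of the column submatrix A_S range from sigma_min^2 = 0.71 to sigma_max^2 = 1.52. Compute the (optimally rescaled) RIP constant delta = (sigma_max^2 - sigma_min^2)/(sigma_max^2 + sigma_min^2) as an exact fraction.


lambda_max - lambda_min = 1.52 - 0.71 = 0.81.
lambda_max + lambda_min = 1.52 + 0.71 = 2.23.
delta = 0.81/2.23 = 81/223.

81/223


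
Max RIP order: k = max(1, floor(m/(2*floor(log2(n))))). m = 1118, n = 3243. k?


floor(log2(3243)) = 11.
2*11 = 22.
m/(2*floor(log2(n))) = 1118/22 ≈ 50.8182.
floor = 50.
k = max(1, 50) = 50.

50


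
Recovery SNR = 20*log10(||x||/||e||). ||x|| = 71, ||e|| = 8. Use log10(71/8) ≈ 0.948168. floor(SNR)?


||x||/||e|| = 71/8.
log10(71/8) ≈ 0.948168.
20*log10(||x||/||e||) ≈ 20*0.948168 = 18.96336.
floor(18.96336) = 18.

18


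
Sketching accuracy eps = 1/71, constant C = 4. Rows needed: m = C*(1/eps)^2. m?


1/eps = 71.
(1/eps)^2 = 5041.
m = 4*5041 = 20164.

20164


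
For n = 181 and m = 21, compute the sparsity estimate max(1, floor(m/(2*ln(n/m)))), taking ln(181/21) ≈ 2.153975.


n/m = 181/21.
ln(n/m) ≈ 2.153975.
2*ln(n/m) ≈ 4.30795.
m/(2*ln(n/m)) ≈ 21/4.30795 ≈ 4.8747.
floor = 4.
k_max = max(1, 4) = 4.

4


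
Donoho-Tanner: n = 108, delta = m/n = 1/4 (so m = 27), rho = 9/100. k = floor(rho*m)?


m = 1/4*108 = 27.
rho = 9/100.
rho*m = 9/100*27 = 2.43.
k = floor(2.43) = 2.

2


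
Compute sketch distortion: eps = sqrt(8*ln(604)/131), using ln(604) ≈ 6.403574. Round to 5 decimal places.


ln(604) ≈ 6.403574.
8*ln(N)/m ≈ 8*6.403574/131 ≈ 0.39105795.
eps = sqrt(0.39105795) ≈ 0.6253463 ≈ 0.62535.

0.62535


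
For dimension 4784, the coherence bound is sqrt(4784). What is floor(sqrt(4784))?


69^2 = 4761 <= 4784 < 4900 = 70^2, so 69 <= sqrt(4784) < 70.
floor(sqrt(4784)) = 69.

69


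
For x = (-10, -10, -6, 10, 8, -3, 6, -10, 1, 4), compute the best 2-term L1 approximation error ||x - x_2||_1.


Sorted |x_i| descending: [10, 10, 10, 10, 8, 6, 6, 4, 3, 1]
Keep top 2: [10, 10]
Tail entries: [10, 10, 8, 6, 6, 4, 3, 1]
L1 error = sum of tail = 48.

48


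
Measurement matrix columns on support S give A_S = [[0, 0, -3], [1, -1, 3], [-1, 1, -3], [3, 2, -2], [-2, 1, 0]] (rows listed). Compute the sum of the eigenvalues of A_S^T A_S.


Sum of eigenvalues of A_S^T A_S = trace(A_S^T A_S) = sum of squared column norms of A_S.
A_S^T A_S diagonal: [15, 7, 31].
trace = 15 + 7 + 31 = 53.

53


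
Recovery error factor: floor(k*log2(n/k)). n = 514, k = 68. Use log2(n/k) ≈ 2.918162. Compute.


log2(n/k) = log2(514/68) ≈ 2.918162.
k*log2(n/k) ≈ 68*2.918162 = 198.435016.
floor(198.435016) = 198.

198


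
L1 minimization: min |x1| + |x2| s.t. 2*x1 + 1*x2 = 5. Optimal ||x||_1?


Axis intercepts:
  x1 = 5/2, x2 = 0: L1 = 5/2
  x1 = 0, x2 = 5: L1 = 5
x* = (5/2, 0)
||x*||_1 = 5/2.

5/2


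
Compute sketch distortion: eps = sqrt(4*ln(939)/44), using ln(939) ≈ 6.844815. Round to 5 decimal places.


ln(939) ≈ 6.844815.
4*ln(N)/m ≈ 4*6.844815/44 ≈ 0.62225591.
eps = sqrt(0.62225591) ≈ 0.788832 ≈ 0.78883.

0.78883


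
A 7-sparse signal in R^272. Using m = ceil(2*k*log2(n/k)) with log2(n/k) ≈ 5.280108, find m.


log2(n/k) = log2(272/7) ≈ 5.280108.
2*k*log2(n/k) ≈ 2*7*5.280108 = 73.921512.
m = ceil(73.921512) = 74.

74


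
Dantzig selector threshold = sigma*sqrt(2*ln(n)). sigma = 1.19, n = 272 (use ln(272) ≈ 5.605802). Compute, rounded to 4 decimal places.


ln(272) ≈ 5.605802.
2*ln(n) ≈ 11.211604.
sqrt(2*ln(n)) ≈ sqrt(11.211604) ≈ 3.348373.
threshold ≈ 1.19*3.348373 = 3.98456387 ≈ 3.9846.

3.9846


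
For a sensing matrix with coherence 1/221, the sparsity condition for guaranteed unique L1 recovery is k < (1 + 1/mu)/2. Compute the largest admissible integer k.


1/mu = 221.
1 + 1/mu = 222.
(1 + 1/mu)/2 = 111 is an integer and the inequality is strict, so k_max = 111 - 1 = 110.

110


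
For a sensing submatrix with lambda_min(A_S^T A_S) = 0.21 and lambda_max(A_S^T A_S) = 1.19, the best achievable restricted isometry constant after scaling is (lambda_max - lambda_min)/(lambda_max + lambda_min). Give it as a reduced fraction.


lambda_max - lambda_min = 1.19 - 0.21 = 0.98.
lambda_max + lambda_min = 1.19 + 0.21 = 1.40.
delta = 0.98/1.40 = 98/140 = 7/10.

7/10


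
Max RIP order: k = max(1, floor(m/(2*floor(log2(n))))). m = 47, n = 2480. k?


floor(log2(2480)) = 11.
2*11 = 22.
m/(2*floor(log2(n))) = 47/22 ≈ 2.1364.
floor = 2.
k = max(1, 2) = 2.

2


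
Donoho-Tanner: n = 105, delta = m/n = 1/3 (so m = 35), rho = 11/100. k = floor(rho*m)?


m = 1/3*105 = 35.
rho = 11/100.
rho*m = 11/100*35 = 3.85.
k = floor(3.85) = 3.

3


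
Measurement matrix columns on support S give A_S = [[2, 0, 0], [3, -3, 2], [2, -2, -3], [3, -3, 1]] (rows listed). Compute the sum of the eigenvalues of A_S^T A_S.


Sum of eigenvalues of A_S^T A_S = trace(A_S^T A_S) = sum of squared column norms of A_S.
A_S^T A_S diagonal: [26, 22, 14].
trace = 26 + 22 + 14 = 62.

62


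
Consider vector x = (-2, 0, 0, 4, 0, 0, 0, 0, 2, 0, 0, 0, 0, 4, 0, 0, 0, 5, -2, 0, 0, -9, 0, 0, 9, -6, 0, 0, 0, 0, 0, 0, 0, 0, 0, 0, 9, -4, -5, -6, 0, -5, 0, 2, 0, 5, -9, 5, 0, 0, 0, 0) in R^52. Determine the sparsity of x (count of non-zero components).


Non-zero positions: [0, 3, 8, 13, 17, 18, 21, 24, 25, 36, 37, 38, 39, 41, 43, 45, 46, 47].
Sparsity = 18.

18


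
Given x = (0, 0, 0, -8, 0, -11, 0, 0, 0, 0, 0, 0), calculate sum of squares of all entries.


Non-zero entries: [(3, -8), (5, -11)]
Squares: [64, 121]
||x||_2^2 = sum = 185.

185


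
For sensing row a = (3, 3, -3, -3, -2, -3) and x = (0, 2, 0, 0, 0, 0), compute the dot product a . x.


Non-zero terms: ['3*2']
Products: [6]
y = sum = 6.

6


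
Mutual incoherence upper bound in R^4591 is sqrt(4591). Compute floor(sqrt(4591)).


67^2 = 4489 <= 4591 < 4624 = 68^2, so 67 <= sqrt(4591) < 68.
floor(sqrt(4591)) = 67.

67


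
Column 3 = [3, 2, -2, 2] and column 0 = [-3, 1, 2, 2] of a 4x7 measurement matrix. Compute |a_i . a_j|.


Inner product: 3*-3 + 2*1 + -2*2 + 2*2
Products: [-9, 2, -4, 4]
Sum = -7.
|dot| = 7.

7


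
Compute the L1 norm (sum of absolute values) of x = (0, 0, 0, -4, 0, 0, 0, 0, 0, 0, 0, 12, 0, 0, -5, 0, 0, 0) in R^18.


Non-zero entries: [(3, -4), (11, 12), (14, -5)]
Absolute values: [4, 12, 5]
||x||_1 = sum = 21.

21


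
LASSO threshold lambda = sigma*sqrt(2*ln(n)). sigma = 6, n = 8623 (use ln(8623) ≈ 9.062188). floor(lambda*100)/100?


ln(8623) ≈ 9.062188.
2*ln(n) ≈ 18.124376.
sqrt(2*ln(n)) ≈ sqrt(18.124376) ≈ 4.257273.
lambda ≈ 6*4.257273 = 25.543638.
floor(lambda*100)/100 = 25.54.

25.54


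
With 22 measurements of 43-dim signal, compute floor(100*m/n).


100*m/n = 100*22/43 ≈ 51.1628.
floor = 51.

51


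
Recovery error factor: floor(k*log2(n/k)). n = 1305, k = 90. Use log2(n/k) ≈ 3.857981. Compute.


log2(n/k) = log2(1305/90) ≈ 3.857981.
k*log2(n/k) ≈ 90*3.857981 = 347.21829.
floor(347.21829) = 347.

347


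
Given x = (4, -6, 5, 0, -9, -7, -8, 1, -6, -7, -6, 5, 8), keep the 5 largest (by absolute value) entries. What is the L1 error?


Sorted |x_i| descending: [9, 8, 8, 7, 7, 6, 6, 6, 5, 5, 4, 1, 0]
Keep top 5: [9, 8, 8, 7, 7]
Tail entries: [6, 6, 6, 5, 5, 4, 1, 0]
L1 error = sum of tail = 33.

33


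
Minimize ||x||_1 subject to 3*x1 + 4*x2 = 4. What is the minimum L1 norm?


Axis intercepts:
  x1 = 4/3, x2 = 0: L1 = 4/3
  x1 = 0, x2 = 1: L1 = 1
x* = (0, 1)
||x*||_1 = 1.

1


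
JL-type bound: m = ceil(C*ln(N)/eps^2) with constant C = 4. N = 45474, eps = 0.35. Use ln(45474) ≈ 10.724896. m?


ln(45474) ≈ 10.724896.
eps^2 = 0.35^2 = 0.1225.
C*ln(N)/eps^2 ≈ 4*10.724896/0.1225 ≈ 350.2007.
m = ceil(350.2007) = 351.

351


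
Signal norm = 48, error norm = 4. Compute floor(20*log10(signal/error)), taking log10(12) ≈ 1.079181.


||x||/||e|| = 48/4 = 12.
log10(12) ≈ 1.079181.
20*log10(||x||/||e||) ≈ 20*1.079181 = 21.58362.
floor(21.58362) = 21.

21


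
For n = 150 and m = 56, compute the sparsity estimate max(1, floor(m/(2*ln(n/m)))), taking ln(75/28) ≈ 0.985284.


n/m = 150/56 = 75/28.
ln(n/m) ≈ 0.985284.
2*ln(n/m) ≈ 1.970568.
m/(2*ln(n/m)) ≈ 56/1.970568 ≈ 28.4182.
floor = 28.
k_max = max(1, 28) = 28.

28


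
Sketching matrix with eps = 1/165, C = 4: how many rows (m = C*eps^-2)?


1/eps = 165.
(1/eps)^2 = 27225.
m = 4*27225 = 108900.

108900


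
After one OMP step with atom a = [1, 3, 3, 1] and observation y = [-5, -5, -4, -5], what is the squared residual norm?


a^T a = 20.
a^T y = -37.
coeff = -37/20 = -37/20.
||r||^2 = 451/20.

451/20


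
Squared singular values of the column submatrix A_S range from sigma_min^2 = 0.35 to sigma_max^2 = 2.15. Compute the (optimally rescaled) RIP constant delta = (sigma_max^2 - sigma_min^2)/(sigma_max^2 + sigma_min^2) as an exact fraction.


lambda_max - lambda_min = 2.15 - 0.35 = 1.80.
lambda_max + lambda_min = 2.15 + 0.35 = 2.50.
delta = 1.80/2.50 = 180/250 = 18/25.

18/25


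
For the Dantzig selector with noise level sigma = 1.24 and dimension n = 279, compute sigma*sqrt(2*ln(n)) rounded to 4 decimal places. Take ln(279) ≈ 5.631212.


ln(279) ≈ 5.631212.
2*ln(n) ≈ 11.262424.
sqrt(2*ln(n)) ≈ sqrt(11.262424) ≈ 3.355954.
threshold ≈ 1.24*3.355954 = 4.16138296 ≈ 4.1614.

4.1614


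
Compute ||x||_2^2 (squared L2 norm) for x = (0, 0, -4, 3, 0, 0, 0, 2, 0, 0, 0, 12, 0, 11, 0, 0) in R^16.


Non-zero entries: [(2, -4), (3, 3), (7, 2), (11, 12), (13, 11)]
Squares: [16, 9, 4, 144, 121]
||x||_2^2 = sum = 294.

294


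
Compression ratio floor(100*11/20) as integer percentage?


100*m/n = 100*11/20 ≈ 55.0.
floor = 55.

55


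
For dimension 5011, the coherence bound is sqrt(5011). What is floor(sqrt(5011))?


70^2 = 4900 <= 5011 < 5041 = 71^2, so 70 <= sqrt(5011) < 71.
floor(sqrt(5011)) = 70.

70


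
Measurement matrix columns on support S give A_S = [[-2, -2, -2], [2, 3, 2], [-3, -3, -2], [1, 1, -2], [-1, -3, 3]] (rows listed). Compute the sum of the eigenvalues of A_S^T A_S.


Sum of eigenvalues of A_S^T A_S = trace(A_S^T A_S) = sum of squared column norms of A_S.
A_S^T A_S diagonal: [19, 32, 25].
trace = 19 + 32 + 25 = 76.

76


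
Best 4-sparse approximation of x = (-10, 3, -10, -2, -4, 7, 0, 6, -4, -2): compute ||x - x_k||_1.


Sorted |x_i| descending: [10, 10, 7, 6, 4, 4, 3, 2, 2, 0]
Keep top 4: [10, 10, 7, 6]
Tail entries: [4, 4, 3, 2, 2, 0]
L1 error = sum of tail = 15.

15


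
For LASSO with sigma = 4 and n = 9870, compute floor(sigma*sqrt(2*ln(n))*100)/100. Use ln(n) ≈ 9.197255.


ln(9870) ≈ 9.197255.
2*ln(n) ≈ 18.39451.
sqrt(2*ln(n)) ≈ sqrt(18.39451) ≈ 4.288882.
lambda ≈ 4*4.288882 = 17.155528.
floor(lambda*100)/100 = 17.15.

17.15


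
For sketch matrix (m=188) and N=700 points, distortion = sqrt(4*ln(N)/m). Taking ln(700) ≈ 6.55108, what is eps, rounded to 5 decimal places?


ln(700) ≈ 6.55108.
4*ln(N)/m ≈ 4*6.55108/188 ≈ 0.13938468.
eps = sqrt(0.13938468) ≈ 0.3733426 ≈ 0.37334.

0.37334


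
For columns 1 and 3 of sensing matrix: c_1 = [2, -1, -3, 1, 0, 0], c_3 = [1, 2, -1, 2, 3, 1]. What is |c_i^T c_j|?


Inner product: 2*1 + -1*2 + -3*-1 + 1*2 + 0*3 + 0*1
Products: [2, -2, 3, 2, 0, 0]
Sum = 5.
|dot| = 5.

5


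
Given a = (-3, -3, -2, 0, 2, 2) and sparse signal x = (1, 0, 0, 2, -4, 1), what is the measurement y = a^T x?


Non-zero terms: ['-3*1', '0*2', '2*-4', '2*1']
Products: [-3, 0, -8, 2]
y = sum = -9.

-9


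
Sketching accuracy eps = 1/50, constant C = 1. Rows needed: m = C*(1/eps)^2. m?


1/eps = 50.
(1/eps)^2 = 2500.
m = 1*2500 = 2500.

2500


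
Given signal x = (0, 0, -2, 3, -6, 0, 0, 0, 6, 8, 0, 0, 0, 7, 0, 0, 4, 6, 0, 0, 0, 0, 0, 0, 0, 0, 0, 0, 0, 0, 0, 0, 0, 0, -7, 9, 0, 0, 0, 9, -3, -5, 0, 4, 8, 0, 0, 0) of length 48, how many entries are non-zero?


Non-zero positions: [2, 3, 4, 8, 9, 13, 16, 17, 34, 35, 39, 40, 41, 43, 44].
Sparsity = 15.

15


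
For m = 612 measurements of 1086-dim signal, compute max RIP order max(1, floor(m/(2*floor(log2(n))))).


floor(log2(1086)) = 10.
2*10 = 20.
m/(2*floor(log2(n))) = 612/20 ≈ 30.6.
floor = 30.
k = max(1, 30) = 30.

30


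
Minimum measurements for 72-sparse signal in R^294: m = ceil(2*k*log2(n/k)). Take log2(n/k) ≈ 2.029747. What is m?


log2(n/k) = log2(294/72) ≈ 2.029747.
2*k*log2(n/k) ≈ 2*72*2.029747 = 292.283568.
m = ceil(292.283568) = 293.

293


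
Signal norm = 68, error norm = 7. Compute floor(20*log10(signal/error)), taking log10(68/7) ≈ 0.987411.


||x||/||e|| = 68/7.
log10(68/7) ≈ 0.987411.
20*log10(||x||/||e||) ≈ 20*0.987411 = 19.74822.
floor(19.74822) = 19.

19


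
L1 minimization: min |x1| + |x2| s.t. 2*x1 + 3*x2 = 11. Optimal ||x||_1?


Axis intercepts:
  x1 = 11/2, x2 = 0: L1 = 11/2
  x1 = 0, x2 = 11/3: L1 = 11/3
x* = (0, 11/3)
||x*||_1 = 11/3.

11/3


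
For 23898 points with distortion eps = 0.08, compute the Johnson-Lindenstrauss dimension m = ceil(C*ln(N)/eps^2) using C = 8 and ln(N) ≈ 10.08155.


ln(23898) ≈ 10.08155.
eps^2 = 0.08^2 = 0.0064.
C*ln(N)/eps^2 ≈ 8*10.08155/0.0064 ≈ 12601.9375.
m = ceil(12601.9375) = 12602.

12602


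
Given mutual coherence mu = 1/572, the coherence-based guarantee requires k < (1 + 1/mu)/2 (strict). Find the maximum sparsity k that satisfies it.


1/mu = 572.
1 + 1/mu = 573.
(1 + 1/mu)/2 = 286.5 is not an integer, so k_max = floor(286.5) = 286.

286


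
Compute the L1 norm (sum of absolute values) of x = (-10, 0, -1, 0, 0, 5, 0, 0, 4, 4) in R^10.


Non-zero entries: [(0, -10), (2, -1), (5, 5), (8, 4), (9, 4)]
Absolute values: [10, 1, 5, 4, 4]
||x||_1 = sum = 24.

24


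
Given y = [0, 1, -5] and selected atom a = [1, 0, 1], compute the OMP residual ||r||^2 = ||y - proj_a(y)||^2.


a^T a = 2.
a^T y = -5.
coeff = -5/2 = -5/2.
||r||^2 = 27/2.

27/2


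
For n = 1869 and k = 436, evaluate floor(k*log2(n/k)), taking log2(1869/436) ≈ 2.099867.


log2(n/k) = log2(1869/436) ≈ 2.099867.
k*log2(n/k) ≈ 436*2.099867 = 915.542012.
floor(915.542012) = 915.

915


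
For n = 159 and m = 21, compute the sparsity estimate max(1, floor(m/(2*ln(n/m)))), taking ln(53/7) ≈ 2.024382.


n/m = 159/21 = 53/7.
ln(n/m) ≈ 2.024382.
2*ln(n/m) ≈ 4.048764.
m/(2*ln(n/m)) ≈ 21/4.048764 ≈ 5.1868.
floor = 5.
k_max = max(1, 5) = 5.

5


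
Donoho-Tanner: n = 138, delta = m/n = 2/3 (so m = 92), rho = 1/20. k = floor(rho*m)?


m = 2/3*138 = 92.
rho = 1/20.
rho*m = 1/20*92 = 4.6.
k = floor(4.6) = 4.

4


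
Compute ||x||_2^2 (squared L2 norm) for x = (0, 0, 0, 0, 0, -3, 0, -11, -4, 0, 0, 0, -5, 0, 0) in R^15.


Non-zero entries: [(5, -3), (7, -11), (8, -4), (12, -5)]
Squares: [9, 121, 16, 25]
||x||_2^2 = sum = 171.

171


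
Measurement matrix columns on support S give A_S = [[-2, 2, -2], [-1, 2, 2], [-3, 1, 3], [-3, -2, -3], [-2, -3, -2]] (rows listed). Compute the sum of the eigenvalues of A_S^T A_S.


Sum of eigenvalues of A_S^T A_S = trace(A_S^T A_S) = sum of squared column norms of A_S.
A_S^T A_S diagonal: [27, 22, 30].
trace = 27 + 22 + 30 = 79.

79


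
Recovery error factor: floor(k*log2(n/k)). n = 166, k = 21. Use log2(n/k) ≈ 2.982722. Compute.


log2(n/k) = log2(166/21) ≈ 2.982722.
k*log2(n/k) ≈ 21*2.982722 = 62.637162.
floor(62.637162) = 62.

62


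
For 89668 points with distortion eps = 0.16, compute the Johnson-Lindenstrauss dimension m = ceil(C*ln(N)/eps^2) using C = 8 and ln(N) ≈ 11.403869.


ln(89668) ≈ 11.403869.
eps^2 = 0.16^2 = 0.0256.
C*ln(N)/eps^2 ≈ 8*11.403869/0.0256 ≈ 3563.7091.
m = ceil(3563.7091) = 3564.

3564


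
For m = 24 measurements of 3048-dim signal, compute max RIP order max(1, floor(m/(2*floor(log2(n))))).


floor(log2(3048)) = 11.
2*11 = 22.
m/(2*floor(log2(n))) = 24/22 ≈ 1.0909.
floor = 1.
k = max(1, 1) = 1.

1


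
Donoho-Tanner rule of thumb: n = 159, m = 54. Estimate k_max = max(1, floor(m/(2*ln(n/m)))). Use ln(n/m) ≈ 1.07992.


n/m = 159/54 = 53/18.
ln(n/m) ≈ 1.07992.
2*ln(n/m) ≈ 2.15984.
m/(2*ln(n/m)) ≈ 54/2.15984 ≈ 25.0019.
floor = 25.
k_max = max(1, 25) = 25.

25


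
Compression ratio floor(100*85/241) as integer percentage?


100*m/n = 100*85/241 ≈ 35.2697.
floor = 35.

35


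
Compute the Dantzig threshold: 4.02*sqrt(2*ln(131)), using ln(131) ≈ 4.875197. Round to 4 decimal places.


ln(131) ≈ 4.875197.
2*ln(n) ≈ 9.750394.
sqrt(2*ln(n)) ≈ sqrt(9.750394) ≈ 3.122562.
threshold ≈ 4.02*3.122562 = 12.55269924 ≈ 12.5527.

12.5527


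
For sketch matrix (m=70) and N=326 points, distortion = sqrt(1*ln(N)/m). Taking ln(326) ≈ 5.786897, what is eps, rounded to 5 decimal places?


ln(326) ≈ 5.786897.
1*ln(N)/m ≈ 1*5.786897/70 ≈ 0.08266996.
eps = sqrt(0.08266996) ≈ 0.2875238 ≈ 0.28752.

0.28752


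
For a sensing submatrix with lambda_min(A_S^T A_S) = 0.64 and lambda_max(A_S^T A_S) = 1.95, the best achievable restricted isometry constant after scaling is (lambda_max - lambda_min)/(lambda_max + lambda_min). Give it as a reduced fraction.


lambda_max - lambda_min = 1.95 - 0.64 = 1.31.
lambda_max + lambda_min = 1.95 + 0.64 = 2.59.
delta = 1.31/2.59 = 131/259.

131/259


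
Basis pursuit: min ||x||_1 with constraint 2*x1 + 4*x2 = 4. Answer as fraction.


Axis intercepts:
  x1 = 2, x2 = 0: L1 = 2
  x1 = 0, x2 = 1: L1 = 1
x* = (0, 1)
||x*||_1 = 1.

1


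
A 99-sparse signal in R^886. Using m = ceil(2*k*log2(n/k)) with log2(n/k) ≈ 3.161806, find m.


log2(n/k) = log2(886/99) ≈ 3.161806.
2*k*log2(n/k) ≈ 2*99*3.161806 = 626.037588.
m = ceil(626.037588) = 627.

627


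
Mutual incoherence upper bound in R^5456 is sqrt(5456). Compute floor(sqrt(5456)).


73^2 = 5329 <= 5456 < 5476 = 74^2, so 73 <= sqrt(5456) < 74.
floor(sqrt(5456)) = 73.

73


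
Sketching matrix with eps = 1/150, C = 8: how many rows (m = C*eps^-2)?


1/eps = 150.
(1/eps)^2 = 22500.
m = 8*22500 = 180000.

180000


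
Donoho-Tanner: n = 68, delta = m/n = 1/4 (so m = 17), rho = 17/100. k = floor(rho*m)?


m = 1/4*68 = 17.
rho = 17/100.
rho*m = 17/100*17 = 2.89.
k = floor(2.89) = 2.

2


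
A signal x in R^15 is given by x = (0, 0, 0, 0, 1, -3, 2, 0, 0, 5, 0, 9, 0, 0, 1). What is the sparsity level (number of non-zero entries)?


Non-zero positions: [4, 5, 6, 9, 11, 14].
Sparsity = 6.

6


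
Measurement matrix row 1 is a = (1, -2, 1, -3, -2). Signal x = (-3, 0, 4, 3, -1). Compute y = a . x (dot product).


Non-zero terms: ['1*-3', '1*4', '-3*3', '-2*-1']
Products: [-3, 4, -9, 2]
y = sum = -6.

-6


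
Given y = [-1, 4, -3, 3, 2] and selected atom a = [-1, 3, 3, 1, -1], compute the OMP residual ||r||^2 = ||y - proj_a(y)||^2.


a^T a = 21.
a^T y = 5.
coeff = 5/21 = 5/21.
||r||^2 = 794/21.

794/21


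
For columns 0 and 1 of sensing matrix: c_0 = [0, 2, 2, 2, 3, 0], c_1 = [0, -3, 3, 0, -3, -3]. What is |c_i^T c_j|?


Inner product: 0*0 + 2*-3 + 2*3 + 2*0 + 3*-3 + 0*-3
Products: [0, -6, 6, 0, -9, 0]
Sum = -9.
|dot| = 9.

9


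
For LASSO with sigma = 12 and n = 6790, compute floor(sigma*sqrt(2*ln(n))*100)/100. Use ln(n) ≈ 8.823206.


ln(6790) ≈ 8.823206.
2*ln(n) ≈ 17.646412.
sqrt(2*ln(n)) ≈ sqrt(17.646412) ≈ 4.200763.
lambda ≈ 12*4.200763 = 50.409156.
floor(lambda*100)/100 = 50.40.

50.40


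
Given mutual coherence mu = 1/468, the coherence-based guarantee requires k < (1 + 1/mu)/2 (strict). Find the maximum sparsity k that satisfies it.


1/mu = 468.
1 + 1/mu = 469.
(1 + 1/mu)/2 = 234.5 is not an integer, so k_max = floor(234.5) = 234.

234


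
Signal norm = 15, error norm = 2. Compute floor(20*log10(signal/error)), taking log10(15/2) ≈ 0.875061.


||x||/||e|| = 15/2.
log10(15/2) ≈ 0.875061.
20*log10(||x||/||e||) ≈ 20*0.875061 = 17.50122.
floor(17.50122) = 17.

17


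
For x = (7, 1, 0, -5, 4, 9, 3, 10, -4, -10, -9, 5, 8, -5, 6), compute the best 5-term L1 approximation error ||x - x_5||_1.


Sorted |x_i| descending: [10, 10, 9, 9, 8, 7, 6, 5, 5, 5, 4, 4, 3, 1, 0]
Keep top 5: [10, 10, 9, 9, 8]
Tail entries: [7, 6, 5, 5, 5, 4, 4, 3, 1, 0]
L1 error = sum of tail = 40.

40


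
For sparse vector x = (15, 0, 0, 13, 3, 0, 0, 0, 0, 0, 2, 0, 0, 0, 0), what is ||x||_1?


Non-zero entries: [(0, 15), (3, 13), (4, 3), (10, 2)]
Absolute values: [15, 13, 3, 2]
||x||_1 = sum = 33.

33


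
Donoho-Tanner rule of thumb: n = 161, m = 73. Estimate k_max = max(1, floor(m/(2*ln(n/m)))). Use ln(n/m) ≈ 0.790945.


n/m = 161/73.
ln(n/m) ≈ 0.790945.
2*ln(n/m) ≈ 1.58189.
m/(2*ln(n/m)) ≈ 73/1.58189 ≈ 46.1473.
floor = 46.
k_max = max(1, 46) = 46.

46


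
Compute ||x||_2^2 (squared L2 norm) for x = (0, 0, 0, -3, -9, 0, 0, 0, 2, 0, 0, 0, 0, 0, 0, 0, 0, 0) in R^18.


Non-zero entries: [(3, -3), (4, -9), (8, 2)]
Squares: [9, 81, 4]
||x||_2^2 = sum = 94.

94


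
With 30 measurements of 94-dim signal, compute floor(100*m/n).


100*m/n = 100*30/94 ≈ 31.9149.
floor = 31.

31


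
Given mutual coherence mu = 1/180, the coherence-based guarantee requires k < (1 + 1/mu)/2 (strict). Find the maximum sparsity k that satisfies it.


1/mu = 180.
1 + 1/mu = 181.
(1 + 1/mu)/2 = 90.5 is not an integer, so k_max = floor(90.5) = 90.

90


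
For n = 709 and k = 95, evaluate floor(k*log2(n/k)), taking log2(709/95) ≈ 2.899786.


log2(n/k) = log2(709/95) ≈ 2.899786.
k*log2(n/k) ≈ 95*2.899786 = 275.47967.
floor(275.47967) = 275.

275


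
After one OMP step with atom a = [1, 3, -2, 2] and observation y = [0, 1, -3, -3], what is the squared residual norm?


a^T a = 18.
a^T y = 3.
coeff = 3/18 = 1/6.
||r||^2 = 37/2.

37/2


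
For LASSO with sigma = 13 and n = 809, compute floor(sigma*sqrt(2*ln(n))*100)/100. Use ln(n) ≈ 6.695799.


ln(809) ≈ 6.695799.
2*ln(n) ≈ 13.391598.
sqrt(2*ln(n)) ≈ sqrt(13.391598) ≈ 3.659453.
lambda ≈ 13*3.659453 = 47.572889.
floor(lambda*100)/100 = 47.57.

47.57


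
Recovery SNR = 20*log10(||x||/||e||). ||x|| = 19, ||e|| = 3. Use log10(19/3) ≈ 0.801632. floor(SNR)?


||x||/||e|| = 19/3.
log10(19/3) ≈ 0.801632.
20*log10(||x||/||e||) ≈ 20*0.801632 = 16.03264.
floor(16.03264) = 16.

16


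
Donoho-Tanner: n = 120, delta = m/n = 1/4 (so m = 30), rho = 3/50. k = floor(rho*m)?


m = 1/4*120 = 30.
rho = 3/50.
rho*m = 3/50*30 = 1.8.
k = floor(1.8) = 1.

1


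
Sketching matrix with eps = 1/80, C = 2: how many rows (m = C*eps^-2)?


1/eps = 80.
(1/eps)^2 = 6400.
m = 2*6400 = 12800.

12800


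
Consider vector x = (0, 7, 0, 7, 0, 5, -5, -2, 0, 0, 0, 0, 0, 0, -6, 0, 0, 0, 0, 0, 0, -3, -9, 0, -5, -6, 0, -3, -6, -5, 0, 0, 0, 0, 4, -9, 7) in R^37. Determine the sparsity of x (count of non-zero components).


Non-zero positions: [1, 3, 5, 6, 7, 14, 21, 22, 24, 25, 27, 28, 29, 34, 35, 36].
Sparsity = 16.

16


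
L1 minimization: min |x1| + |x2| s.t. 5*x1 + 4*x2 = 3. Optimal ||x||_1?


Axis intercepts:
  x1 = 3/5, x2 = 0: L1 = 3/5
  x1 = 0, x2 = 3/4: L1 = 3/4
x* = (3/5, 0)
||x*||_1 = 3/5.

3/5


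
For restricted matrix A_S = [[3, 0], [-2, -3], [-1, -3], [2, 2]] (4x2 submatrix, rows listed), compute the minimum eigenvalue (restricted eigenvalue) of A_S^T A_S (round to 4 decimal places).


A_S^T A_S = [[18, 13], [13, 22]].
trace = 40.
det = 227.
disc = trace^2 - 4*det = 1600 - 4*227 = 692.
sqrt(692) ≈ 26.305893.
lam_min = (40 - sqrt(692))/2 ≈ (40 - 26.305893)/2 = 6.8470535 ≈ 6.8471.

6.8471


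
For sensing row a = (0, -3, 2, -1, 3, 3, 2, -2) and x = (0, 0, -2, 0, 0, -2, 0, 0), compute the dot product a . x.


Non-zero terms: ['2*-2', '3*-2']
Products: [-4, -6]
y = sum = -10.

-10


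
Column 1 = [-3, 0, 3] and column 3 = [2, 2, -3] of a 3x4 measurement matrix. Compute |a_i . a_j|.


Inner product: -3*2 + 0*2 + 3*-3
Products: [-6, 0, -9]
Sum = -15.
|dot| = 15.

15


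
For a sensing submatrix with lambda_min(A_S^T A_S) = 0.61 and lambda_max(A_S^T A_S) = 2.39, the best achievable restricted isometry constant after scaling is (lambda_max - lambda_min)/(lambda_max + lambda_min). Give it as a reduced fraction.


lambda_max - lambda_min = 2.39 - 0.61 = 1.78.
lambda_max + lambda_min = 2.39 + 0.61 = 3.00.
delta = 1.78/3.00 = 178/300 = 89/150.

89/150


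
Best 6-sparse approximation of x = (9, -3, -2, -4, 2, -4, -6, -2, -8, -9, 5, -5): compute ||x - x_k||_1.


Sorted |x_i| descending: [9, 9, 8, 6, 5, 5, 4, 4, 3, 2, 2, 2]
Keep top 6: [9, 9, 8, 6, 5, 5]
Tail entries: [4, 4, 3, 2, 2, 2]
L1 error = sum of tail = 17.

17


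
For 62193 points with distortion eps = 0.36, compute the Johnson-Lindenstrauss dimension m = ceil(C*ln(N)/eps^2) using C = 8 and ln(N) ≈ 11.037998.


ln(62193) ≈ 11.037998.
eps^2 = 0.36^2 = 0.1296.
C*ln(N)/eps^2 ≈ 8*11.037998/0.1296 ≈ 681.3579.
m = ceil(681.3579) = 682.

682


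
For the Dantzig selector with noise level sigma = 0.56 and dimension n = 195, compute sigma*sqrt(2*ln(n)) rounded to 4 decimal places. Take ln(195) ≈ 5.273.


ln(195) ≈ 5.273.
2*ln(n) ≈ 10.546.
sqrt(2*ln(n)) ≈ sqrt(10.546) ≈ 3.247461.
threshold ≈ 0.56*3.247461 = 1.81857816 ≈ 1.8186.

1.8186


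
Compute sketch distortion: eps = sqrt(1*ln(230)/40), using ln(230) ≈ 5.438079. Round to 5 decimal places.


ln(230) ≈ 5.438079.
1*ln(N)/m ≈ 1*5.438079/40 ≈ 0.13595198.
eps = sqrt(0.13595198) ≈ 0.3687167 ≈ 0.36872.

0.36872


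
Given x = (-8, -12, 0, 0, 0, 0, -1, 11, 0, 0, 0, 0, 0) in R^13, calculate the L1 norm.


Non-zero entries: [(0, -8), (1, -12), (6, -1), (7, 11)]
Absolute values: [8, 12, 1, 11]
||x||_1 = sum = 32.

32


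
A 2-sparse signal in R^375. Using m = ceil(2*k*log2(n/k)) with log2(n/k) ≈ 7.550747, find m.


log2(n/k) = log2(375/2) ≈ 7.550747.
2*k*log2(n/k) ≈ 2*2*7.550747 = 30.202988.
m = ceil(30.202988) = 31.

31


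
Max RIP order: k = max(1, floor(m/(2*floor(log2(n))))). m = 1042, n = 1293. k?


floor(log2(1293)) = 10.
2*10 = 20.
m/(2*floor(log2(n))) = 1042/20 ≈ 52.1.
floor = 52.
k = max(1, 52) = 52.

52


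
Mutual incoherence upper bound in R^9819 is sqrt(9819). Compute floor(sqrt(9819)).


99^2 = 9801 <= 9819 < 10000 = 100^2, so 99 <= sqrt(9819) < 100.
floor(sqrt(9819)) = 99.

99


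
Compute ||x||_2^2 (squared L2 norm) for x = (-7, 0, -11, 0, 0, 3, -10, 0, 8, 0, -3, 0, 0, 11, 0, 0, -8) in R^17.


Non-zero entries: [(0, -7), (2, -11), (5, 3), (6, -10), (8, 8), (10, -3), (13, 11), (16, -8)]
Squares: [49, 121, 9, 100, 64, 9, 121, 64]
||x||_2^2 = sum = 537.

537


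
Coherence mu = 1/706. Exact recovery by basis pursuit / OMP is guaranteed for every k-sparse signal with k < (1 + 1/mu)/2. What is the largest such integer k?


1/mu = 706.
1 + 1/mu = 707.
(1 + 1/mu)/2 = 353.5 is not an integer, so k_max = floor(353.5) = 353.

353


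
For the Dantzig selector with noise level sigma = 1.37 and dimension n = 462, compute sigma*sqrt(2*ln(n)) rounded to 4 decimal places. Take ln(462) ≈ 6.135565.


ln(462) ≈ 6.135565.
2*ln(n) ≈ 12.27113.
sqrt(2*ln(n)) ≈ sqrt(12.27113) ≈ 3.503017.
threshold ≈ 1.37*3.503017 = 4.79913329 ≈ 4.7991.

4.7991


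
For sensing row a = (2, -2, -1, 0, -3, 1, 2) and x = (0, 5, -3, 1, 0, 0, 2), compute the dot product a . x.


Non-zero terms: ['-2*5', '-1*-3', '0*1', '2*2']
Products: [-10, 3, 0, 4]
y = sum = -3.

-3


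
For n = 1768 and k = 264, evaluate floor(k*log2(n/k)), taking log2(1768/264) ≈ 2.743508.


log2(n/k) = log2(1768/264) ≈ 2.743508.
k*log2(n/k) ≈ 264*2.743508 = 724.286112.
floor(724.286112) = 724.

724


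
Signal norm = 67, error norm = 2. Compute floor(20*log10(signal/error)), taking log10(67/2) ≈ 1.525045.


||x||/||e|| = 67/2.
log10(67/2) ≈ 1.525045.
20*log10(||x||/||e||) ≈ 20*1.525045 = 30.5009.
floor(30.5009) = 30.

30


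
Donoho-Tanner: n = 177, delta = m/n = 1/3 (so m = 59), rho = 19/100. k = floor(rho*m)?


m = 1/3*177 = 59.
rho = 19/100.
rho*m = 19/100*59 = 11.21.
k = floor(11.21) = 11.

11


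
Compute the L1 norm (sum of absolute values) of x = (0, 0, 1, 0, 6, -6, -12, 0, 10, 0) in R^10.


Non-zero entries: [(2, 1), (4, 6), (5, -6), (6, -12), (8, 10)]
Absolute values: [1, 6, 6, 12, 10]
||x||_1 = sum = 35.

35
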